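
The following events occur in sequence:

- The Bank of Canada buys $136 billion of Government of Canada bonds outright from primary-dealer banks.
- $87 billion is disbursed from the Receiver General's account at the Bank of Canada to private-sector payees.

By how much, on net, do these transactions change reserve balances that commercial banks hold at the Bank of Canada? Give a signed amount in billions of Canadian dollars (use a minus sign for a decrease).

+$223 billion

Bank of Canada balance sheet:
  Assets:      Securities +$136B
  Liabilities: Bank reserves +$223B, Government deposits −$87B
Commercial banking system:
  Assets:      Reserves at CB +$223B, Securities −$136B
  Liabilities: Checkable deposits +$87B
So the change in reserve balances that commercial banks hold at the Bank of Canada is +$223 billion.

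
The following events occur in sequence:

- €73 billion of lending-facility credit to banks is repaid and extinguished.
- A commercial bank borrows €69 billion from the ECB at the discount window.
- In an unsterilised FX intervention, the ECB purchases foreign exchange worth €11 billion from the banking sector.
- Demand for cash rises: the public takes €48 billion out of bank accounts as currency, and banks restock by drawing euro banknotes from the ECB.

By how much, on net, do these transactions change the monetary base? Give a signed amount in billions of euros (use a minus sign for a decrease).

ECB balance sheet:
  Assets:      Loans to banks −€4B, Foreign assets +€11B
  Liabilities: Bank reserves −€41B, Currency in circulation +€48B
Monetary base = currency + reserves: +€48B + (−€41B) = +€7 billion.

+€7 billion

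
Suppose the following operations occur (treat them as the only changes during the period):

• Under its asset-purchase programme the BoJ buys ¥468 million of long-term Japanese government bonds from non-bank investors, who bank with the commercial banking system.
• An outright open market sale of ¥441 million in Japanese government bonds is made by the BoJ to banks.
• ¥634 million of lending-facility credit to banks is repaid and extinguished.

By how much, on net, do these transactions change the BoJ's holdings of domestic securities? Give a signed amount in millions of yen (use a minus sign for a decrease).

Asset purchase (from non-banks) ¥468 million: securities added to the BoJ's portfolio → +¥468M.
OMO sale (to banks) ¥441 million: securities removed from the BoJ's portfolio → −¥441M.
Discount-window repayment ¥634 million: the BoJ's securities portfolio is untouched → 0.
Net: 468 − 441 + 0 = +¥27 million.

+¥27 million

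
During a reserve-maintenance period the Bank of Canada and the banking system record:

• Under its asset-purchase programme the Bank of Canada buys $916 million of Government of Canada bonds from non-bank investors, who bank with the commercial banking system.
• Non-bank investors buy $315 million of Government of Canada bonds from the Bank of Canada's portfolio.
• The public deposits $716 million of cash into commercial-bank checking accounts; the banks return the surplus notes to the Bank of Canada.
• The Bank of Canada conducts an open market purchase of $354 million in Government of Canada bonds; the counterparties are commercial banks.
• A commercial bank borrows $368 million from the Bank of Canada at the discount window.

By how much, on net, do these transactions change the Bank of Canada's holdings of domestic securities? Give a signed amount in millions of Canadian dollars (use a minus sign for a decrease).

+$955 million

Asset purchase (from non-banks) $916 million: securities added to the Bank of Canada's portfolio → +$916M.
Asset sale (to non-banks) $315 million: securities removed from the Bank of Canada's portfolio → −$315M.
Currency deposit $716 million: the Bank of Canada's securities portfolio is untouched → 0.
OMO purchase (from banks) $354 million: securities added to the Bank of Canada's portfolio → +$354M.
Discount-window loan $368 million: the Bank of Canada's securities portfolio is untouched → 0.
Net: 916 − 315 + 0 + 354 + 0 = +$955 million.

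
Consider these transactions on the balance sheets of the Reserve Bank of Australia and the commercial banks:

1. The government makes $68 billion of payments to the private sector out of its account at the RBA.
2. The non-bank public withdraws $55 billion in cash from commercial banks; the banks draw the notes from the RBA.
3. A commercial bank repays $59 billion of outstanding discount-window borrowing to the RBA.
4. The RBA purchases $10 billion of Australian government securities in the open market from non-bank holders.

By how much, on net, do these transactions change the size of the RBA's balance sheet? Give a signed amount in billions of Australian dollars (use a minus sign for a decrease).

-$49 billion

RBA balance sheet:
  Assets:      Securities +$10B, Loans to banks −$59B
  Liabilities: Bank reserves −$36B, Currency in circulation +$55B, Government deposits −$68B
Commercial banking system:
  Assets:      Reserves at CB −$36B
  Liabilities: Checkable deposits +$23B, Borrowings from CB −$59B
Change in total RBA assets = -$49 billion.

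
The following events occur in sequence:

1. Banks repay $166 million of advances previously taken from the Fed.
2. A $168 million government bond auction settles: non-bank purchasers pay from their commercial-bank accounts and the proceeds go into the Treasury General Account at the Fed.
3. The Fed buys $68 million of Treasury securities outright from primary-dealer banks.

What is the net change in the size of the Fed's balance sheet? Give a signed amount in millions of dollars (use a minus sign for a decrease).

-$98 million

Fed balance sheet:
  Assets:      Securities +$68M, Loans to banks −$166M
  Liabilities: Bank reserves −$266M, Government deposits +$168M
Change in total Fed assets = -$98 million.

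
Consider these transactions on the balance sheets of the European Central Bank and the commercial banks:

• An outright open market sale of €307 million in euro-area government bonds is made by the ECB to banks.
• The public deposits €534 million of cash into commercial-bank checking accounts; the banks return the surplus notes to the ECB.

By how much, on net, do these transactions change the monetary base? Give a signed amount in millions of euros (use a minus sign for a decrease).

-€307 million

ECB balance sheet:
  Assets:      Securities −€307M
  Liabilities: Bank reserves +€227M, Currency in circulation −€534M
Monetary base = currency + reserves: −€534M + (+€227M) = -€307 million.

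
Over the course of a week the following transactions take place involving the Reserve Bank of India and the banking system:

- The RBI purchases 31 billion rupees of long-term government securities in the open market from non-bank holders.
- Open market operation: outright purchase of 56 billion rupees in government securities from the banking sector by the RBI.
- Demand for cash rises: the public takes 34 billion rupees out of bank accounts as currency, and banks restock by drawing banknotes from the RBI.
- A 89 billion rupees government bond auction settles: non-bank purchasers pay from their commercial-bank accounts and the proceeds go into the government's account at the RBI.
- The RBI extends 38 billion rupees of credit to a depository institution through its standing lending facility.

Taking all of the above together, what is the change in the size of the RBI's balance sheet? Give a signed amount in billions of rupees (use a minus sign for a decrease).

+125 billion

Asset purchase (from non-banks) 31 billion rupees: an RBI asset is acquired → +31B.
OMO purchase (from banks) 56 billion rupees: an RBI asset is acquired → +56B.
Currency withdrawal 34 billion rupees: only the composition of liabilities changes → 0.
Government account inflow 89 billion rupees: only the composition of liabilities changes → 0.
Discount-window loan 38 billion rupees: an RBI asset is acquired → +38B.
Net: 31 + 56 + 0 + 0 + 38 = +125 billion.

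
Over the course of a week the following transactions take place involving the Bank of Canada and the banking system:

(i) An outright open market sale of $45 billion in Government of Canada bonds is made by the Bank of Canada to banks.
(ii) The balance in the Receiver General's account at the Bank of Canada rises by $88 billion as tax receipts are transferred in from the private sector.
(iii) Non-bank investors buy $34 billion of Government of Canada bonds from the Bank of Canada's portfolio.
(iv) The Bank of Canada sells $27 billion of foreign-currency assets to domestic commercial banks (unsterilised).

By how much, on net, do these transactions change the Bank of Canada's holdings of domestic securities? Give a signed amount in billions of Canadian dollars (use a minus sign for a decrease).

Bank of Canada balance sheet:
  Assets:      Securities −$79B, Foreign assets −$27B
  Liabilities: Bank reserves −$194B, Government deposits +$88B
So the change in the Bank of Canada's holdings of domestic securities is -$79 billion.

-$79 billion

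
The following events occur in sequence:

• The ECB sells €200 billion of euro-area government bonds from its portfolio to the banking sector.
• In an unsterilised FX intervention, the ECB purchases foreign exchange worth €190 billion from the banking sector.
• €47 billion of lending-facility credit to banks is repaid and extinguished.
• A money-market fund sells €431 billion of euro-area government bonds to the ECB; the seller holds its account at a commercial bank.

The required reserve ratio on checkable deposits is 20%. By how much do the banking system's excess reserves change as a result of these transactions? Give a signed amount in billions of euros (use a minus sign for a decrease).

OMO sale (to banks) €200 billion: reserves −€200B, deposits 0.
FX purchase €190 billion: reserves +€190B, deposits 0.
Discount-window repayment €47 billion: reserves −€47B, deposits 0.
Asset purchase (from non-banks) €431 billion: reserves +€431B, deposits +€431B.
Totals: Δreserves = +€374B, Δdeposits = +€431B.
Δrequired reserves = 20% × +€431B = +€86.2B.
Δexcess reserves = Δreserves − Δrequired = +€374B − (+€86.2B) = +€287.8 billion.

+€287.8 billion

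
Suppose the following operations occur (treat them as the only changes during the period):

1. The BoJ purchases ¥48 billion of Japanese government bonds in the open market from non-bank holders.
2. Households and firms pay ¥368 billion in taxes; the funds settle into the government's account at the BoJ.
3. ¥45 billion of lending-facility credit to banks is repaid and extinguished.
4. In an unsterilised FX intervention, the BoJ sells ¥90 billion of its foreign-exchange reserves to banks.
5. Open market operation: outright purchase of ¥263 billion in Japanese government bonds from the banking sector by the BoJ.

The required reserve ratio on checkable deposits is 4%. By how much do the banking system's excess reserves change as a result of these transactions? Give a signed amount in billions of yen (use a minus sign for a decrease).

Asset purchase (from non-banks) ¥48 billion: reserves +¥48B, deposits +¥48B.
Government account inflow ¥368 billion: reserves −¥368B, deposits −¥368B.
Discount-window repayment ¥45 billion: reserves −¥45B, deposits 0.
FX sale ¥90 billion: reserves −¥90B, deposits 0.
OMO purchase (from banks) ¥263 billion: reserves +¥263B, deposits 0.
Totals: Δreserves = −¥192B, Δdeposits = −¥320B.
Δrequired reserves = 4% × −¥320B = −¥12.8B.
Δexcess reserves = Δreserves − Δrequired = −¥192B − (−¥12.8B) = -¥179.2 billion.

-¥179.2 billion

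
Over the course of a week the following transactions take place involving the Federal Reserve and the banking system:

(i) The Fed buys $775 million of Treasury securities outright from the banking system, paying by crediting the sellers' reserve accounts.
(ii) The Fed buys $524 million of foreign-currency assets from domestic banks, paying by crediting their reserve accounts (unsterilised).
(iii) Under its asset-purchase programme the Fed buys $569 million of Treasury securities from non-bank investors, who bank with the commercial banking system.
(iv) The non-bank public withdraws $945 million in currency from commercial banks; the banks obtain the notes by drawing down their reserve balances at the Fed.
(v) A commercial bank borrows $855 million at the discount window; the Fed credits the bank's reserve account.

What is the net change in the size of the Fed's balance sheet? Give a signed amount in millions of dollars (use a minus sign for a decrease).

+$2723 million

Fed balance sheet:
  Assets:      Securities +$1344M, Loans to banks +$855M, Foreign assets +$524M
  Liabilities: Bank reserves +$1778M, Currency in circulation +$945M
Commercial banking system:
  Assets:      Reserves at CB +$1778M, Securities −$775M, Foreign assets −$524M
  Liabilities: Checkable deposits −$376M, Borrowings from CB +$855M
Change in total Fed assets = +$2723 million.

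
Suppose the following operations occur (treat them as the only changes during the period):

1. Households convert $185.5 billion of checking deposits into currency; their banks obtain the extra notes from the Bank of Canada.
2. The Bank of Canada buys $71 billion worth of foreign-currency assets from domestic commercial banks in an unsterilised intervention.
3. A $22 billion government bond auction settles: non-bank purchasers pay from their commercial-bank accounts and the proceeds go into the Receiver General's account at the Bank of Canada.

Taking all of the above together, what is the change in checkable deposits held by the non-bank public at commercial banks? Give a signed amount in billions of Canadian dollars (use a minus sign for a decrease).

Bank of Canada balance sheet:
  Assets:      Foreign assets +$71B
  Liabilities: Bank reserves −$136.5B, Currency in circulation +$185.5B, Government deposits +$22B
Commercial banking system:
  Assets:      Reserves at CB −$136.5B, Foreign assets −$71B
  Liabilities: Checkable deposits −$207.5B
So the change in checkable deposits held by the non-bank public at commercial banks is -$207.5 billion.

-$207.5 billion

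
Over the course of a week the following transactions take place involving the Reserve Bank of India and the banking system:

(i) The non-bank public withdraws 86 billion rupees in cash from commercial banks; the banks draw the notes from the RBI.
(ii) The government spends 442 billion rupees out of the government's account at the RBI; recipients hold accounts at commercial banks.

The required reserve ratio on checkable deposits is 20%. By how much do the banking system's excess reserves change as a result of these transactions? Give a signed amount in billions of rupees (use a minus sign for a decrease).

Currency withdrawal 86 billion rupees: reserves −86B, deposits −86B.
Government spending 442 billion rupees: reserves +442B, deposits +442B.
Totals: Δreserves = +356B, Δdeposits = +356B.
Δrequired reserves = 20% × +356B = +71.2B.
Δexcess reserves = Δreserves − Δrequired = +356B − (+71.2B) = +284.8 billion.

+284.8 billion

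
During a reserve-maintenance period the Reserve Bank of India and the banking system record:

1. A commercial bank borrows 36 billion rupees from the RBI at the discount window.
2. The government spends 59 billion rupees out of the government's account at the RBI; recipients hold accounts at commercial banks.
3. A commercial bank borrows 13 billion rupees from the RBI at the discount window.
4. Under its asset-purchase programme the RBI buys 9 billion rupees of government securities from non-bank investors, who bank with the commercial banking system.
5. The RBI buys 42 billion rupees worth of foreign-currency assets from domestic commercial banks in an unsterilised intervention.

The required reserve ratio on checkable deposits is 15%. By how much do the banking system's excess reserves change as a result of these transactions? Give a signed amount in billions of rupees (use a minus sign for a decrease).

Discount-window loan 36 billion rupees: reserves +36B, deposits 0.
Government spending 59 billion rupees: reserves +59B, deposits +59B.
Discount-window loan 13 billion rupees: reserves +13B, deposits 0.
Asset purchase (from non-banks) 9 billion rupees: reserves +9B, deposits +9B.
FX purchase 42 billion rupees: reserves +42B, deposits 0.
Totals: Δreserves = +159B, Δdeposits = +68B.
Δrequired reserves = 15% × +68B = +10.2B.
Δexcess reserves = Δreserves − Δrequired = +159B − (+10.2B) = +148.8 billion.

+148.8 billion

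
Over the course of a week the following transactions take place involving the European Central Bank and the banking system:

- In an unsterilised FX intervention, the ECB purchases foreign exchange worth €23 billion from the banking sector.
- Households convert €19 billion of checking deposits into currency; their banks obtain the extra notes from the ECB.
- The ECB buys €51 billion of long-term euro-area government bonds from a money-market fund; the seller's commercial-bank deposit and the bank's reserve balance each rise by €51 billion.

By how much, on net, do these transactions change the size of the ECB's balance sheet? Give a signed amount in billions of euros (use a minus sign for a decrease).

FX purchase €23 billion: an ECB asset is acquired → +€23B.
Currency withdrawal €19 billion: only the composition of liabilities changes → 0.
Asset purchase (from non-banks) €51 billion: an ECB asset is acquired → +€51B.
Net: 23 + 0 + 51 = +€74 billion.

+€74 billion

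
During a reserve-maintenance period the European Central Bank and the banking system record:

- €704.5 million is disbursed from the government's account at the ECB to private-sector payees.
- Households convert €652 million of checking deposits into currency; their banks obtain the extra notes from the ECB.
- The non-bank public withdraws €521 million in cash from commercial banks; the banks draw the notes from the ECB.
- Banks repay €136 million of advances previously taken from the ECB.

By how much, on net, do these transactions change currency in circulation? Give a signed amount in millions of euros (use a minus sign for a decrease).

ECB balance sheet:
  Assets:      Loans to banks −€136M
  Liabilities: Bank reserves −€604.5M, Currency in circulation +€1173M, Government deposits −€704.5M
So the change in currency in circulation is +€1173 million.

+€1173 million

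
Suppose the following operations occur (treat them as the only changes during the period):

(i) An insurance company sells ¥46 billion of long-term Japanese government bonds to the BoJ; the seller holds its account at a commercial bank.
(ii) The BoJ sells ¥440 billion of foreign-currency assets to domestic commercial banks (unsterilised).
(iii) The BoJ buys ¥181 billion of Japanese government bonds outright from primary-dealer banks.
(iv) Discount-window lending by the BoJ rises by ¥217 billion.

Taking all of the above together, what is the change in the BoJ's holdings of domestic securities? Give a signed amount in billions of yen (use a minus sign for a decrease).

+¥227 billion

Asset purchase (from non-banks) ¥46 billion: securities added to the BoJ's portfolio → +¥46B.
FX sale ¥440 billion: the BoJ's securities portfolio is untouched → 0.
OMO purchase (from banks) ¥181 billion: securities added to the BoJ's portfolio → +¥181B.
Discount-window loan ¥217 billion: the BoJ's securities portfolio is untouched → 0.
Net: 46 + 0 + 181 + 0 = +¥227 billion.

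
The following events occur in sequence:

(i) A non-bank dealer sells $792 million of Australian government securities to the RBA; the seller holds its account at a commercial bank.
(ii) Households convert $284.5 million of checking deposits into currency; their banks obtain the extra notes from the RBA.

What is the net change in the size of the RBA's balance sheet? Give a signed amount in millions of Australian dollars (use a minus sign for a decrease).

RBA balance sheet:
  Assets:      Securities +$792M
  Liabilities: Bank reserves +$507.5M, Currency in circulation +$284.5M
Change in total RBA assets = +$792 million.

+$792 million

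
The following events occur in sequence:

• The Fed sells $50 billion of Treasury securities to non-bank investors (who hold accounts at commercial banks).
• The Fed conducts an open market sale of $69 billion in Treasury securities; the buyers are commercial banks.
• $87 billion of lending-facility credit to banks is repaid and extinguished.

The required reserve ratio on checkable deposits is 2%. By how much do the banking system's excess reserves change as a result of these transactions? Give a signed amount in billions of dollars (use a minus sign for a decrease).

-$205 billion

Asset sale (to non-banks) $50 billion: reserves −$50B, deposits −$50B.
OMO sale (to banks) $69 billion: reserves −$69B, deposits 0.
Discount-window repayment $87 billion: reserves −$87B, deposits 0.
Totals: Δreserves = −$206B, Δdeposits = −$50B.
Δrequired reserves = 2% × −$50B = −$1B.
Δexcess reserves = Δreserves − Δrequired = −$206B − (−$1B) = -$205 billion.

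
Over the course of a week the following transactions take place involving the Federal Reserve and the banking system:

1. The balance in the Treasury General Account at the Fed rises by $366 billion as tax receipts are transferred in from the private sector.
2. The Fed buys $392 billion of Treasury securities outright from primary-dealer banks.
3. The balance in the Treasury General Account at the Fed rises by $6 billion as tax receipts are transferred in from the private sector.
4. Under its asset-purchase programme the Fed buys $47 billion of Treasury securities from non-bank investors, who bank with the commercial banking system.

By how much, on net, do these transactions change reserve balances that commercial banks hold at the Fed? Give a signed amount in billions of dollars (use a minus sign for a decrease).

+$67 billion

Fed balance sheet:
  Assets:      Securities +$439B
  Liabilities: Bank reserves +$67B, Government deposits +$372B
So the change in reserve balances that commercial banks hold at the Fed is +$67 billion.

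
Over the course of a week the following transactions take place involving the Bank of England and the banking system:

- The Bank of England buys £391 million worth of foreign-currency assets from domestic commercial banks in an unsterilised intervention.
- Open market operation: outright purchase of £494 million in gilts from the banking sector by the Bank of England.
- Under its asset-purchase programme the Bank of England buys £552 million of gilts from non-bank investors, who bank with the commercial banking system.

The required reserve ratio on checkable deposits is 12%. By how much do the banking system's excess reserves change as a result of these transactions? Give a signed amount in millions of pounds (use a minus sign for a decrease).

+£1370.76 million

FX purchase £391 million: reserves +£391M, deposits 0.
OMO purchase (from banks) £494 million: reserves +£494M, deposits 0.
Asset purchase (from non-banks) £552 million: reserves +£552M, deposits +£552M.
Totals: Δreserves = +£1437M, Δdeposits = +£552M.
Δrequired reserves = 12% × +£552M = +£66.24M.
Δexcess reserves = Δreserves − Δrequired = +£1437M − (+£66.24M) = +£1370.76 million.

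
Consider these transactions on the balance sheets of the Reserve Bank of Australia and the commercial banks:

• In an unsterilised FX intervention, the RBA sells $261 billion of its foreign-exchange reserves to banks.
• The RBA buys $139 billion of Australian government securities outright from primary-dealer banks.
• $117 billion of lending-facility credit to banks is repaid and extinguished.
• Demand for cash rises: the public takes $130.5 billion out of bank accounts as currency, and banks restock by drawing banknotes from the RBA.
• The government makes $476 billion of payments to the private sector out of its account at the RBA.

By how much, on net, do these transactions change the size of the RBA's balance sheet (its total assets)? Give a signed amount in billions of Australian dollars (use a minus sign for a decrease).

RBA balance sheet:
  Assets:      Securities +$139B, Loans to banks −$117B, Foreign assets −$261B
  Liabilities: Bank reserves +$106.5B, Currency in circulation +$130.5B, Government deposits −$476B
Commercial banking system:
  Assets:      Reserves at CB +$106.5B, Securities −$139B, Foreign assets +$261B
  Liabilities: Checkable deposits +$345.5B, Borrowings from CB −$117B
Change in total RBA assets = -$239 billion.

-$239 billion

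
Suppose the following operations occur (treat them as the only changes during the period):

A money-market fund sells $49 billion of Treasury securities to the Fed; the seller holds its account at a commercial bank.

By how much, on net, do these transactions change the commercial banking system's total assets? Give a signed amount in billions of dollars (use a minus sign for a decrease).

Asset purchase (from non-banks) $49 billion: bank balance sheets expand → +$49B.

+$49 billion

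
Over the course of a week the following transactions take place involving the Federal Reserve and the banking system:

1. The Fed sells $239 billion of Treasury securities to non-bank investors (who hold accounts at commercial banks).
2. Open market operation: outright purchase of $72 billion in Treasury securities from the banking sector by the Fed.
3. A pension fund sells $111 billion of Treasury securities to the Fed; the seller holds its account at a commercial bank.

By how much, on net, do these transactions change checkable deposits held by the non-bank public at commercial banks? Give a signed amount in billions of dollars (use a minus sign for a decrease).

Asset sale (to non-banks) $239 billion: non-bank counterparties' bank balances fall → −$239B.
OMO purchase (from banks) $72 billion: the counterparty is a bank, so public deposits are unchanged → 0.
Asset purchase (from non-banks) $111 billion: non-bank counterparties' bank balances rise → +$111B.
Net: −239 + 0 + 111 = -$128 billion.

-$128 billion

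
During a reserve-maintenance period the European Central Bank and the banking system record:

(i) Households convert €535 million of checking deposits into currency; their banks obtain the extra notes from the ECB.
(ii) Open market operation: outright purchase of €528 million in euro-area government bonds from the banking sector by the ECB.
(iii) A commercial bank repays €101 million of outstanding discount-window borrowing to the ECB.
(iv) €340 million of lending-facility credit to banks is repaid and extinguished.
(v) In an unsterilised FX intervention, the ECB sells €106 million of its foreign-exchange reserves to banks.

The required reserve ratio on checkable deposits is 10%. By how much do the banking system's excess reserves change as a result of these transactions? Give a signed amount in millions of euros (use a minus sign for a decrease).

-€500.5 million

Currency withdrawal €535 million: reserves −€535M, deposits −€535M.
OMO purchase (from banks) €528 million: reserves +€528M, deposits 0.
Discount-window repayment €101 million: reserves −€101M, deposits 0.
Discount-window repayment €340 million: reserves −€340M, deposits 0.
FX sale €106 million: reserves −€106M, deposits 0.
Totals: Δreserves = −€554M, Δdeposits = −€535M.
Δrequired reserves = 10% × −€535M = −€53.5M.
Δexcess reserves = Δreserves − Δrequired = −€554M − (−€53.5M) = -€500.5 million.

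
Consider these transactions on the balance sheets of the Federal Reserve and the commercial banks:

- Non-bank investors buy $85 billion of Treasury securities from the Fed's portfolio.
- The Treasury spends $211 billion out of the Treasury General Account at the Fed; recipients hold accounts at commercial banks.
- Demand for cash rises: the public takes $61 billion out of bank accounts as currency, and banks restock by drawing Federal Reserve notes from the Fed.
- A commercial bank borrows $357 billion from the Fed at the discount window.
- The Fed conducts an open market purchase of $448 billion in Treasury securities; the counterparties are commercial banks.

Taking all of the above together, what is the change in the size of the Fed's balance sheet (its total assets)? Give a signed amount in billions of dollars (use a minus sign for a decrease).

Asset sale (to non-banks) $85 billion: a Fed asset is shed → −$85B.
Government spending $211 billion: only the composition of liabilities changes → 0.
Currency withdrawal $61 billion: only the composition of liabilities changes → 0.
Discount-window loan $357 billion: a Fed asset is acquired → +$357B.
OMO purchase (from banks) $448 billion: a Fed asset is acquired → +$448B.
Net: −85 + 0 + 0 + 357 + 448 = +$720 billion.

+$720 billion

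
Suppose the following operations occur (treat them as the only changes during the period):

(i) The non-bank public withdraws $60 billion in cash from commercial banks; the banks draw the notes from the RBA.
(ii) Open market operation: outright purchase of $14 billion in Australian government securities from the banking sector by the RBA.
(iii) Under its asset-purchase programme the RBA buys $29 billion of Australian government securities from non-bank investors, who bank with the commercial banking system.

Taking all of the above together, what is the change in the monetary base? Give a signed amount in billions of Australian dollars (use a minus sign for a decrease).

Currency withdrawal $60 billion: just a shift between currency and reserves — both are base money → 0.
OMO purchase (from banks) $14 billion: RBA balance sheet expands → +$14B.
Asset purchase (from non-banks) $29 billion: RBA balance sheet expands → +$29B.
Net: 0 + 14 + 29 = +$43 billion.

+$43 billion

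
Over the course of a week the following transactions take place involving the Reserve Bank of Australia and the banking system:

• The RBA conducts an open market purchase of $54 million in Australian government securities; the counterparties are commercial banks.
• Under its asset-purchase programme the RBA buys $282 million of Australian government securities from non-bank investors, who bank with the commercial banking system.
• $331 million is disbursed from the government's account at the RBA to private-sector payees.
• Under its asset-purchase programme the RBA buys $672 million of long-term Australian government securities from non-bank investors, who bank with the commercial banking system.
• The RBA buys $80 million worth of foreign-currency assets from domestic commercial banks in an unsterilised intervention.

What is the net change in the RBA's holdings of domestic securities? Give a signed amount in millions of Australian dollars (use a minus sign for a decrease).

OMO purchase (from banks) $54 million: securities added to the RBA's portfolio → +$54M.
Asset purchase (from non-banks) $282 million: securities added to the RBA's portfolio → +$282M.
Government spending $331 million: the RBA's securities portfolio is untouched → 0.
Asset purchase (from non-banks) $672 million: securities added to the RBA's portfolio → +$672M.
FX purchase $80 million: the RBA's securities portfolio is untouched → 0.
Net: 54 + 282 + 0 + 672 + 0 = +$1008 million.

+$1008 million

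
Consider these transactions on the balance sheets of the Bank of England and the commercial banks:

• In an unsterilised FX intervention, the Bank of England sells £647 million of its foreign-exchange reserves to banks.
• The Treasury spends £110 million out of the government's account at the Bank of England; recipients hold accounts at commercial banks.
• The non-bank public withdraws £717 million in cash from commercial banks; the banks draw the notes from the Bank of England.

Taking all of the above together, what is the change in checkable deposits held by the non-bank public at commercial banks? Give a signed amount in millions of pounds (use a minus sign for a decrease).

-£607 million

FX sale £647 million: the counterparty is a bank, so public deposits are unchanged → 0.
Government spending £110 million: non-bank counterparties' bank balances rise → +£110M.
Currency withdrawal £717 million: non-bank counterparties' bank balances fall → −£717M.
Net: 0 + 110 − 717 = -£607 million.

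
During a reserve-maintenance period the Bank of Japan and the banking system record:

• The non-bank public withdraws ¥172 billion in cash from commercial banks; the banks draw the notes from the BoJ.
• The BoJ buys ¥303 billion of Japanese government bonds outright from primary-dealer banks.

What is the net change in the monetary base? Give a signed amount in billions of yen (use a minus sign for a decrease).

+¥303 billion

Currency withdrawal ¥172 billion: just a shift between currency and reserves — both are base money → 0.
OMO purchase (from banks) ¥303 billion: BoJ balance sheet expands → +¥303B.
Net: 0 + 303 = +¥303 billion.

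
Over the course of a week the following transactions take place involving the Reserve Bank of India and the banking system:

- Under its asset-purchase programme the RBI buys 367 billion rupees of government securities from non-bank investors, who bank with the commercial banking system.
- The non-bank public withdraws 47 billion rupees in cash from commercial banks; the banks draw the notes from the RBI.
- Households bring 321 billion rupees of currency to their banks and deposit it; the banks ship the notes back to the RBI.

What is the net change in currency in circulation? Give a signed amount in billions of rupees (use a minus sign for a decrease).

-274 billion

Asset purchase (from non-banks) 367 billion rupees: no currency enters or leaves circulation → 0.
Currency withdrawal 47 billion rupees: notes leave the central bank → +47B.
Currency deposit 321 billion rupees: notes return to the central bank → −321B.
Net: 0 + 47 − 321 = -274 billion.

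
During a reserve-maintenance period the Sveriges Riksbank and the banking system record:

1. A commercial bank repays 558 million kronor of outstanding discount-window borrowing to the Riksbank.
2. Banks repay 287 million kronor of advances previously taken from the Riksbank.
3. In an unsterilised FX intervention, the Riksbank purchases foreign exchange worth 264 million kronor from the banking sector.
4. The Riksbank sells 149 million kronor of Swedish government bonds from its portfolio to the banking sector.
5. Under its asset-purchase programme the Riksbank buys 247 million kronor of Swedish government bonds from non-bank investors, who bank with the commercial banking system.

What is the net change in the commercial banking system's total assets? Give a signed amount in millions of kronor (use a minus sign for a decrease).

Discount-window repayment 558 million kronor: bank balance sheets shrink → −558M.
Discount-window repayment 287 million kronor: bank balance sheets shrink → −287M.
FX purchase 264 million kronor: just an asset swap on bank balance sheets → 0.
OMO sale (to banks) 149 million kronor: just an asset swap on bank balance sheets → 0.
Asset purchase (from non-banks) 247 million kronor: bank balance sheets expand → +247M.
Net: −558 − 287 + 0 + 0 + 247 = -598 million.

-598 million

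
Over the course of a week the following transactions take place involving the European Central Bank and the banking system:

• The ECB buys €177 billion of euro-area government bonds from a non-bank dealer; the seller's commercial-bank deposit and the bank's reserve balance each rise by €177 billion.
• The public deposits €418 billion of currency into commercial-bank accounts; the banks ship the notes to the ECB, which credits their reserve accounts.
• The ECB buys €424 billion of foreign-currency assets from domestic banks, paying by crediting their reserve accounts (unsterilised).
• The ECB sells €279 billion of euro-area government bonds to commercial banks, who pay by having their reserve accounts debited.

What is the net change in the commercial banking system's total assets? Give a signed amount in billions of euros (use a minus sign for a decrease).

ECB balance sheet:
  Assets:      Securities −€102B, Foreign assets +€424B
  Liabilities: Bank reserves +€740B, Currency in circulation −€418B
Commercial banking system:
  Assets:      Reserves at CB +€740B, Securities +€279B, Foreign assets −€424B
  Liabilities: Checkable deposits +€595B
Change in total bank assets = +€595 billion.

+€595 billion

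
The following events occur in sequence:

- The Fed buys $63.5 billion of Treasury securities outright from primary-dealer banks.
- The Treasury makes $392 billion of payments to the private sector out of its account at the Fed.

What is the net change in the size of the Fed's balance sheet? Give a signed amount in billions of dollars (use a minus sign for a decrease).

+$63.5 billion

Fed balance sheet:
  Assets:      Securities +$63.5B
  Liabilities: Bank reserves +$455.5B, Government deposits −$392B
Change in total Fed assets = +$63.5 billion.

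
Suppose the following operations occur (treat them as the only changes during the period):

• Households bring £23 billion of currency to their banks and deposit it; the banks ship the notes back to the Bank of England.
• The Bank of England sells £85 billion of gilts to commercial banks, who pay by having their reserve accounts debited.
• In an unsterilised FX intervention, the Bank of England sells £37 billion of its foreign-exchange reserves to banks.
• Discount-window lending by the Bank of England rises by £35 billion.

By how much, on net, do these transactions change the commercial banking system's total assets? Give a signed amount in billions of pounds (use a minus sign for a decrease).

+£58 billion

Currency deposit £23 billion: bank balance sheets expand → +£23B.
OMO sale (to banks) £85 billion: just an asset swap on bank balance sheets → 0.
FX sale £37 billion: just an asset swap on bank balance sheets → 0.
Discount-window loan £35 billion: bank balance sheets expand → +£35B.
Net: 23 + 0 + 0 + 35 = +£58 billion.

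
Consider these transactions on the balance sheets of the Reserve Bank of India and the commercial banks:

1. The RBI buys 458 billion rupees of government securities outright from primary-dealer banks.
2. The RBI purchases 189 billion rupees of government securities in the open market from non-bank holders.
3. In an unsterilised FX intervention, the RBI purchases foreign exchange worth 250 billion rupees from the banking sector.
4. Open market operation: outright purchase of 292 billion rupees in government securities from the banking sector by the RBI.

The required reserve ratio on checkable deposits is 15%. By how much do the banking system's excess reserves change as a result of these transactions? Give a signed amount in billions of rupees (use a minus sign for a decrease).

+1160.65 billion

OMO purchase (from banks) 458 billion rupees: reserves +458B, deposits 0.
Asset purchase (from non-banks) 189 billion rupees: reserves +189B, deposits +189B.
FX purchase 250 billion rupees: reserves +250B, deposits 0.
OMO purchase (from banks) 292 billion rupees: reserves +292B, deposits 0.
Totals: Δreserves = +1189B, Δdeposits = +189B.
Δrequired reserves = 15% × +189B = +28.35B.
Δexcess reserves = Δreserves − Δrequired = +1189B − (+28.35B) = +1160.65 billion.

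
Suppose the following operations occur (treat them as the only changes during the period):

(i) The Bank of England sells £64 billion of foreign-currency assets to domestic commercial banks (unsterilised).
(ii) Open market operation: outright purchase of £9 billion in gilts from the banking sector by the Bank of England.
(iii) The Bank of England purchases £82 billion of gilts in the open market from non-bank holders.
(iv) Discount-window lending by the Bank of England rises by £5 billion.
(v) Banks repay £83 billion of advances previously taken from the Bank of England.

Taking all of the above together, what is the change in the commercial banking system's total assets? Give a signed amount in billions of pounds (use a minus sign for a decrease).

FX sale £64 billion: just an asset swap on bank balance sheets → 0.
OMO purchase (from banks) £9 billion: just an asset swap on bank balance sheets → 0.
Asset purchase (from non-banks) £82 billion: bank balance sheets expand → +£82B.
Discount-window loan £5 billion: bank balance sheets expand → +£5B.
Discount-window repayment £83 billion: bank balance sheets shrink → −£83B.
Net: 0 + 0 + 82 + 5 − 83 = +£4 billion.

+£4 billion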